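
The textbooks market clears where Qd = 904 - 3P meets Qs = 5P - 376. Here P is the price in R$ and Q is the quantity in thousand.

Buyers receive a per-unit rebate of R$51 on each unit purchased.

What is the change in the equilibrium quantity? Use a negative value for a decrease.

Before the shock: 904 - 3P = 5P - 376 ⇒ 1280 = 8P ⇒ P = 160, Q = 424.
Since buyers' out-of-pocket price is the market price minus the rebate, the effective demand curve becomes Qd = 1057 - 3P.
New equilibrium: 1057 - 3P = 5P - 376 ⇒ 1433 = 8P ⇒ P = 179.125, Q = 519.625.
ΔQ = 519.625 − 424 = +95.625.

+95.625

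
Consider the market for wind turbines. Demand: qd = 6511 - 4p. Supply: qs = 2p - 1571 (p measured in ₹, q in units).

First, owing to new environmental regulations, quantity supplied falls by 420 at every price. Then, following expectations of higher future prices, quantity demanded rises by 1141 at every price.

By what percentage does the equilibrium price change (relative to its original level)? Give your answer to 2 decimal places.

Solve the original market: 6511 - 4p = 2p - 1571, hence p = 1347 and q = 1123.
The new curves are qd = 7652 - 4p (demand) and qs = 2p - 1991 (supply).
Clearing the new market: 7652 - 4p = 2p - 1991, so p = 9643/6 ≈ 1607.1667 and q = 3670/3 ≈ 1223.3333.
%Δp = (1607.1667 − 1347) / 1347 × 100 = +19.31%.

+19.31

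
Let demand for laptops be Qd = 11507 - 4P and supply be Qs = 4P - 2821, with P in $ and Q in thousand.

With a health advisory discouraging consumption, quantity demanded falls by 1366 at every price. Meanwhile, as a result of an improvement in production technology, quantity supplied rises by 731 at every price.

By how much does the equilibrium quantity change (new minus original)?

Before the shock: 11507 - 4P = 4P - 2821 ⇒ 14328 = 8P ⇒ P = 1791, Q = 4343.
After the shift, demand is Qd = 10141 - 4P and supply is Qs = 4P - 2090.
Equate the new curves: 10141 - 4P = 4P - 2090, giving 12231 = 8P, P = 1528.875, Q = 4025.5.
ΔQ = 4025.5 − 4343 = -317.5.

-317.5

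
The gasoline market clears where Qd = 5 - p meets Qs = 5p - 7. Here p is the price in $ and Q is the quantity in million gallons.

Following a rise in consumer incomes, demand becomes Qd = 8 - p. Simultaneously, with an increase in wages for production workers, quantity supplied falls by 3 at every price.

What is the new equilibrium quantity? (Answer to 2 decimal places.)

Original equilibrium: 5 - p = 5p - 7 gives 12 = 6p, so p = 2 and Q = 3.
The shock moves the curves to Qd = 8 - p and Qs = 5p - 10.
Clearing the new market: 8 - p = 5p - 10, so p = 3 and Q = 5.

5.00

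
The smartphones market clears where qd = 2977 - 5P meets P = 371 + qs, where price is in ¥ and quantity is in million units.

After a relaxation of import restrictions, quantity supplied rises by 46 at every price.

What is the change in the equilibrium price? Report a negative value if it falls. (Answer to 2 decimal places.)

-7.67

Original equilibrium: 2977 - 5P = P - 371 gives 3348 = 6P, so P = 558 and q = 187.
The shock moves the curves to qd = 2977 - 5P and qs = P - 325.
Setting them equal: 2977 - 5P = P - 325 → 3302 = 6P, so P = 1651/3 ≈ 550.3333 and q = 676/3 ≈ 225.3333.
ΔP = 550.3333 − 558 = -7.67.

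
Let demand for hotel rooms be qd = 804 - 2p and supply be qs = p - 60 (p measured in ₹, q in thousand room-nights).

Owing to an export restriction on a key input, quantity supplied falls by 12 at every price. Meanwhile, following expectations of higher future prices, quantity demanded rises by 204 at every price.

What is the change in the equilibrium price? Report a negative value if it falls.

Initially, 804 - 2p = p - 60, so 864 = 3p and p = 288, q = 228.
The shock moves the curves to qd = 1008 - 2p and qs = p - 72.
Clearing the new market: 1008 - 2p = p - 72, so p = 360 and q = 288.
Δp = 360 − 288 = +72.

+72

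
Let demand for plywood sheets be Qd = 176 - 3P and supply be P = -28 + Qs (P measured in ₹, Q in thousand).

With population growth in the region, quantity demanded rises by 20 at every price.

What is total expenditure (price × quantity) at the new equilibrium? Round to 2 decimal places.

2940.00

Solve the original market: 176 - 3P = P + 28, hence P = 37 and Q = 65.
With the change applied: demand Qd = 196 - 3P, supply Qs = P + 28.
Setting them equal: 196 - 3P = P + 28 → 168 = 4P, so P = 42 and Q = 70.
New expenditure = 42 × 70 = 2940.00.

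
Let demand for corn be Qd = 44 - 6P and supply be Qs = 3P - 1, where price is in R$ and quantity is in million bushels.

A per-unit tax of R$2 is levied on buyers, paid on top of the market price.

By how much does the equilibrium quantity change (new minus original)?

-4

Solve the original market: 44 - 6P = 3P - 1, hence P = 5 and Q = 14.
Since buyers pay the price plus the tax, the effective demand curve becomes Qd = 32 - 6P.
Setting them equal: 32 - 6P = 3P - 1 → 33 = 9P, so P = 11/3 ≈ 3.6667 and Q = 10.
ΔQ = 10 − 14 = -4.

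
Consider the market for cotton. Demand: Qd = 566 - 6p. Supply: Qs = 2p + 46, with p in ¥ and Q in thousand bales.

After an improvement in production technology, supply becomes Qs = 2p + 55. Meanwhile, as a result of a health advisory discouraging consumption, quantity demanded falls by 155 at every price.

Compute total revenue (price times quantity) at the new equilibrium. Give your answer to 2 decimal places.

6408.00

Original equilibrium: 566 - 6p = 2p + 46 gives 520 = 8p, so p = 65 and Q = 176.
With the change applied: demand Qd = 411 - 6p, supply Qs = 2p + 55.
Equate the new curves: 411 - 6p = 2p + 55, giving 356 = 8p, p = 44.5, Q = 144.
New expenditure = 44.5 × 144 = 6408.00.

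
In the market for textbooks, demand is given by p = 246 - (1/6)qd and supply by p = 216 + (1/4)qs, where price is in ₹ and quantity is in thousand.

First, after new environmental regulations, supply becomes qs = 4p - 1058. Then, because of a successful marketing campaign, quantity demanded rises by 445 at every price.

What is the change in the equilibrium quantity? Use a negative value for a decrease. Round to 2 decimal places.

Original equilibrium: 1476 - 6p = 4p - 864 gives 2340 = 10p, so p = 234 and q = 72.
The new curves are qd = 1921 - 6p (demand) and qs = 4p - 1058 (supply).
Equate the new curves: 1921 - 6p = 4p - 1058, giving 2979 = 10p, p = 297.9, q = 133.6.
Δq = 133.6 − 72 = +61.60.

+61.60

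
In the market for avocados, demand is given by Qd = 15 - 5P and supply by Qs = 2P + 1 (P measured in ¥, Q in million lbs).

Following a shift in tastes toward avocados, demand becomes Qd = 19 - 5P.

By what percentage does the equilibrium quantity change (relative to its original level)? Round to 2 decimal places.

Solve the original market: 15 - 5P = 2P + 1, hence P = 2 and Q = 5.
The shock moves the curves to Qd = 19 - 5P and Qs = 2P + 1.
Setting them equal: 19 - 5P = 2P + 1 → 18 = 7P, so P = 18/7 ≈ 2.5714 and Q = 43/7 ≈ 6.1429.
%ΔQ = (6.1429 − 5) / 5 × 100 = +22.86%.

+22.86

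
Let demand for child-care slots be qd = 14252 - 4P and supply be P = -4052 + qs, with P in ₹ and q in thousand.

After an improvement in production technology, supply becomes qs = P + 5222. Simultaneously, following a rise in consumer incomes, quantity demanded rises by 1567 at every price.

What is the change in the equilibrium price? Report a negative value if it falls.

Before the shock: 14252 - 4P = P + 4052 ⇒ 10200 = 5P ⇒ P = 2040, q = 6092.
After the shift, demand is qd = 15819 - 4P and supply is qs = P + 5222.
Clearing the new market: 15819 - 4P = P + 5222, so P = 2119.4 and q = 7341.4.
ΔP = 2119.4 − 2040 = +79.4.

+79.4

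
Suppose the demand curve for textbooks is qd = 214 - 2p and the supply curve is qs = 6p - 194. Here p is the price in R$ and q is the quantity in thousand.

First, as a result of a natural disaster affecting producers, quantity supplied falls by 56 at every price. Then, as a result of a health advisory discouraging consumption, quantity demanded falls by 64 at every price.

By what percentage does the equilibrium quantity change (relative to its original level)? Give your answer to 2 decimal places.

-55.36

Solve the original market: 214 - 2p = 6p - 194, hence p = 51 and q = 112.
With the change applied: demand qd = 150 - 2p, supply qs = 6p - 250.
Clearing the new market: 150 - 2p = 6p - 250, so p = 50 and q = 50.
%Δq = (50 − 112) / 112 × 100 = -55.36%.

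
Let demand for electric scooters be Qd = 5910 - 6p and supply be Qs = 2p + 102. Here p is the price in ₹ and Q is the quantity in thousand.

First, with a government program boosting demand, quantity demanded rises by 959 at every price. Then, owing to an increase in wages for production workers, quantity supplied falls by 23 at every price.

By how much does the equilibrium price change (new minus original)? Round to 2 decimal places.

Initially, 5910 - 6p = 2p + 102, so 5808 = 8p and p = 726, Q = 1554.
The shock moves the curves to Qd = 6869 - 6p and Qs = 2p + 79.
New equilibrium: 6869 - 6p = 2p + 79 ⇒ 6790 = 8p ⇒ p = 848.75, Q = 1776.5.
Δp = 848.75 − 726 = +122.75.

+122.75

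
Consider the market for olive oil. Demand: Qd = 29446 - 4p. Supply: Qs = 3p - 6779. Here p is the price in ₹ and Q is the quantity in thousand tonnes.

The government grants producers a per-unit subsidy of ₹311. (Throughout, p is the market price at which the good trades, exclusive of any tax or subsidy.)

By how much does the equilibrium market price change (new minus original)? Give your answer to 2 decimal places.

Before the shock: 29446 - 4p = 3p - 6779 ⇒ 36225 = 7p ⇒ p = 5175, Q = 8746.
Since sellers receive the price plus the subsidy, the effective supply curve becomes Qs = 3p - 5846.
Setting them equal: 29446 - 4p = 3p - 5846 → 35292 = 7p, so p = 35292/7 ≈ 5041.7143 and Q = 64954/7 ≈ 9279.1429.
Δp = 5041.7143 − 5175 = -133.29.

-133.29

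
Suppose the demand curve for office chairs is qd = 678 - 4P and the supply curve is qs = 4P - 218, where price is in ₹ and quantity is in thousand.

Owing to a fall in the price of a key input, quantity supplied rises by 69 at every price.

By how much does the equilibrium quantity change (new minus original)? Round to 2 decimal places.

+34.50

Solve the original market: 678 - 4P = 4P - 218, hence P = 112 and q = 230.
The new curves are qd = 678 - 4P (demand) and qs = 4P - 149 (supply).
Setting them equal: 678 - 4P = 4P - 149 → 827 = 8P, so P = 103.375 and q = 264.5.
Δq = 264.5 − 230 = +34.50.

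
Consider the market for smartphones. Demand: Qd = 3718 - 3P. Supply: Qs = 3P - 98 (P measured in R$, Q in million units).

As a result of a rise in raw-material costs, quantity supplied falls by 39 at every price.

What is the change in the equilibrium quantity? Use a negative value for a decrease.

Solve the original market: 3718 - 3P = 3P - 98, hence P = 636 and Q = 1810.
After the shift, demand is Qd = 3718 - 3P and supply is Qs = 3P - 137.
Clearing the new market: 3718 - 3P = 3P - 137, so P = 642.5 and Q = 1790.5.
ΔQ = 1790.5 − 1810 = -19.5.

-19.5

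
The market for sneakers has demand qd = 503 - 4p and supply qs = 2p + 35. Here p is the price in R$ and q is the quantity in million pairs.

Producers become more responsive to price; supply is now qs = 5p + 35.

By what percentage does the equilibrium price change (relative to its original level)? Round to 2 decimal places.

Original equilibrium: 503 - 4p = 2p + 35 gives 468 = 6p, so p = 78 and q = 191.
The shock moves the curves to qd = 503 - 4p and qs = 5p + 35.
Equate the new curves: 503 - 4p = 5p + 35, giving 468 = 9p, p = 52, q = 295.
%Δp = (52 − 78) / 78 × 100 = -33.33%.

-33.33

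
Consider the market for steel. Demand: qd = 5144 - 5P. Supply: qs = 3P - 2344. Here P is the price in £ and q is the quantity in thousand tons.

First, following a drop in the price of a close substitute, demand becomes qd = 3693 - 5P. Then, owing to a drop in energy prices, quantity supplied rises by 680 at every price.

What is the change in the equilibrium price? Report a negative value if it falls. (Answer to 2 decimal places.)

Before the shock: 5144 - 5P = 3P - 2344 ⇒ 7488 = 8P ⇒ P = 936, q = 464.
After the shift, demand is qd = 3693 - 5P and supply is qs = 3P - 1664.
New equilibrium: 3693 - 5P = 3P - 1664 ⇒ 5357 = 8P ⇒ P = 669.625, q = 344.875.
ΔP = 669.625 − 936 = -266.38.

-266.38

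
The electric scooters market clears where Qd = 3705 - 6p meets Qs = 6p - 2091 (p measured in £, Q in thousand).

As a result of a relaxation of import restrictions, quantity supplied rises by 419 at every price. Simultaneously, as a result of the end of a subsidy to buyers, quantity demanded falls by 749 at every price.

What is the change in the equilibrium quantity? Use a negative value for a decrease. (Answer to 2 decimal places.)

Initially, 3705 - 6p = 6p - 2091, so 5796 = 12p and p = 483, Q = 807.
After the shift, demand is Qd = 2956 - 6p and supply is Qs = 6p - 1672.
New equilibrium: 2956 - 6p = 6p - 1672 ⇒ 4628 = 12p ⇒ p = 1157/3 ≈ 385.6667, Q = 642.
ΔQ = 642 − 807 = -165.00.

-165.00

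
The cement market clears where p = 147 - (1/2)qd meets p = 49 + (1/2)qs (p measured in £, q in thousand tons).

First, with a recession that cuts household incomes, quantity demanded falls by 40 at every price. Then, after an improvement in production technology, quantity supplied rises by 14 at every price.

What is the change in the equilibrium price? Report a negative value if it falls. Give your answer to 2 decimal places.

Solve the original market: 294 - 2p = 2p - 98, hence p = 98 and q = 98.
After the shift, demand is qd = 254 - 2p and supply is qs = 2p - 84.
Setting them equal: 254 - 2p = 2p - 84 → 338 = 4p, so p = 84.5 and q = 85.
Δp = 84.5 − 98 = -13.50.

-13.50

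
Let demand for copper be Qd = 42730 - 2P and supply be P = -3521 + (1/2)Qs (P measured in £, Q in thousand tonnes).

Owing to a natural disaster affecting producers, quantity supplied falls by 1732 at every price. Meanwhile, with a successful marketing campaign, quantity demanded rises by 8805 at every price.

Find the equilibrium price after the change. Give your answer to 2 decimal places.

Initially, 42730 - 2P = 2P + 7042, so 35688 = 4P and P = 8922, Q = 24886.
The new curves are Qd = 51535 - 2P (demand) and Qs = 2P + 5310 (supply).
Clearing the new market: 51535 - 2P = 2P + 5310, so P = 11556.25 and Q = 28422.5.

11556.25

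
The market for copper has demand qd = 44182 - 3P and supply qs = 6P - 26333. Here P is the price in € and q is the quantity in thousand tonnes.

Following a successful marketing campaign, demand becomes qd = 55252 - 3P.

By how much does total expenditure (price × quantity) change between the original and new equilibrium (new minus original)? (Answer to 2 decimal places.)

Solve the original market: 44182 - 3P = 6P - 26333, hence P = 7835 and q = 20677.
With the change applied: demand qd = 55252 - 3P, supply qs = 6P - 26333.
Clearing the new market: 55252 - 3P = 6P - 26333, so P = 9065 and q = 28057.
Expenditure moves from 7835×20677 = 162004295 to 9065×28057 = 254336705; change = +92332410.00.

+92332410.00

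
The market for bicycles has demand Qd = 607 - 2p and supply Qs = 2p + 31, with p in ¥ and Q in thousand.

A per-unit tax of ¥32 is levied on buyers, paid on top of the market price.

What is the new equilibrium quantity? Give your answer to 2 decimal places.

287.00

Original equilibrium: 607 - 2p = 2p + 31 gives 576 = 4p, so p = 144 and Q = 319.
Since buyers pay the price plus the tax, the effective demand curve becomes Qd = 543 - 2p.
New equilibrium: 543 - 2p = 2p + 31 ⇒ 512 = 4p ⇒ p = 128, Q = 287.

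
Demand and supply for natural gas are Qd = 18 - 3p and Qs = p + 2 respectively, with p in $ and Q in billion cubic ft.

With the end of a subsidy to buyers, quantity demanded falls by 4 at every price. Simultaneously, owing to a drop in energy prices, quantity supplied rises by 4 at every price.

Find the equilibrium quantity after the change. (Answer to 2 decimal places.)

Original equilibrium: 18 - 3p = p + 2 gives 16 = 4p, so p = 4 and Q = 6.
After the shift, demand is Qd = 14 - 3p and supply is Qs = p + 6.
Setting them equal: 14 - 3p = p + 6 → 8 = 4p, so p = 2 and Q = 8.

8.00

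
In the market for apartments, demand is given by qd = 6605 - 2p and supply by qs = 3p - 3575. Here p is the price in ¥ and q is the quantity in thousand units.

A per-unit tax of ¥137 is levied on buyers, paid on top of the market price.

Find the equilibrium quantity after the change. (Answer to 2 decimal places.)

2368.60

Before the shock: 6605 - 2p = 3p - 3575 ⇒ 10180 = 5p ⇒ p = 2036, q = 2533.
Since buyers pay the price plus the tax, the effective demand curve becomes qd = 6331 - 2p.
New equilibrium: 6331 - 2p = 3p - 3575 ⇒ 9906 = 5p ⇒ p = 1981.2, q = 2368.6.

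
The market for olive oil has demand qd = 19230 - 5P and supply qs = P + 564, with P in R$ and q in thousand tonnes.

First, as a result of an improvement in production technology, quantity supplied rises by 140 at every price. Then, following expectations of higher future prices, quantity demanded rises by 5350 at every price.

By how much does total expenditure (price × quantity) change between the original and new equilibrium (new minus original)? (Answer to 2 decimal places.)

Original equilibrium: 19230 - 5P = P + 564 gives 18666 = 6P, so P = 3111 and q = 3675.
After the shift, demand is qd = 24580 - 5P and supply is qs = P + 704.
Clearing the new market: 24580 - 5P = P + 704, so P = 11938/3 ≈ 3979.3333 and q = 14050/3 ≈ 4683.3333.
Expenditure moves from 3111×3675 = 11432925 to 3979.3333×4683.3333 = 18636544.4444; change = +7203619.44.

+7203619.44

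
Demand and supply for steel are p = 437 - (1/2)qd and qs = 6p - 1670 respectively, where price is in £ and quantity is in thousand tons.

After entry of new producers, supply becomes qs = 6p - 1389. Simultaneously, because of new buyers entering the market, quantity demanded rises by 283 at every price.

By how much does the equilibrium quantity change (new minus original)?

Initially, 874 - 2p = 6p - 1670, so 2544 = 8p and p = 318, q = 238.
The shock moves the curves to qd = 1157 - 2p and qs = 6p - 1389.
Clearing the new market: 1157 - 2p = 6p - 1389, so p = 318.25 and q = 520.5.
Δq = 520.5 − 238 = +282.5.

+282.5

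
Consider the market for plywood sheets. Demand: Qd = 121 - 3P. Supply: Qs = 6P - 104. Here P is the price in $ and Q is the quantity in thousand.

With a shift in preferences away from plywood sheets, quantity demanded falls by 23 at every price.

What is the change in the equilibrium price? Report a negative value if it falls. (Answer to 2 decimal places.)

-2.56

Before the shock: 121 - 3P = 6P - 104 ⇒ 225 = 9P ⇒ P = 25, Q = 46.
The shock moves the curves to Qd = 98 - 3P and Qs = 6P - 104.
Clearing the new market: 98 - 3P = 6P - 104, so P = 202/9 ≈ 22.4444 and Q = 92/3 ≈ 30.6667.
ΔP = 22.4444 − 25 = -2.56.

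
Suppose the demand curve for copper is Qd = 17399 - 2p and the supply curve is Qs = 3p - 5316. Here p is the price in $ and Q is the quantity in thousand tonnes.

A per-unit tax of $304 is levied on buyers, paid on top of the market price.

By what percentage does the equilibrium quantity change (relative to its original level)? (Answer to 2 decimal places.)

Original equilibrium: 17399 - 2p = 3p - 5316 gives 22715 = 5p, so p = 4543 and Q = 8313.
Since buyers pay the price plus the tax, the effective demand curve becomes Qd = 16791 - 2p.
Clearing the new market: 16791 - 2p = 3p - 5316, so p = 4421.4 and Q = 7948.2.
%ΔQ = (7948.2 − 8313) / 8313 × 100 = -4.39%.

-4.39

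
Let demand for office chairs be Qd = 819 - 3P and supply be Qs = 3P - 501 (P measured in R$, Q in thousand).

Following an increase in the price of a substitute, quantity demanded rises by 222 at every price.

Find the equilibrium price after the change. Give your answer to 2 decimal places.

Solve the original market: 819 - 3P = 3P - 501, hence P = 220 and Q = 159.
With the change applied: demand Qd = 1041 - 3P, supply Qs = 3P - 501.
New equilibrium: 1041 - 3P = 3P - 501 ⇒ 1542 = 6P ⇒ P = 257, Q = 270.

257.00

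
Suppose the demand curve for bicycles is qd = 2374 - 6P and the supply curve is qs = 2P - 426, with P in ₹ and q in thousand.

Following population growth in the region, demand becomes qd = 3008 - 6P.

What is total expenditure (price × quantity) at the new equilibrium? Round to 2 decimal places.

185650.63

Original equilibrium: 2374 - 6P = 2P - 426 gives 2800 = 8P, so P = 350 and q = 274.
After the shift, demand is qd = 3008 - 6P and supply is qs = 2P - 426.
New equilibrium: 3008 - 6P = 2P - 426 ⇒ 3434 = 8P ⇒ P = 429.25, q = 432.5.
New expenditure = 429.25 × 432.5 = 185650.63.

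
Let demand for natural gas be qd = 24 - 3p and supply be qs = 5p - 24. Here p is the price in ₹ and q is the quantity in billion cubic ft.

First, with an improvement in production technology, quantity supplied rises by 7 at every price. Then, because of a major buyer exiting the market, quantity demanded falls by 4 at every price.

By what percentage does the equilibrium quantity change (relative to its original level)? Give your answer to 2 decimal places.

+2.08

Initially, 24 - 3p = 5p - 24, so 48 = 8p and p = 6, q = 6.
The shock moves the curves to qd = 20 - 3p and qs = 5p - 17.
New equilibrium: 20 - 3p = 5p - 17 ⇒ 37 = 8p ⇒ p = 4.625, q = 6.125.
%Δq = (6.125 − 6) / 6 × 100 = +2.08%.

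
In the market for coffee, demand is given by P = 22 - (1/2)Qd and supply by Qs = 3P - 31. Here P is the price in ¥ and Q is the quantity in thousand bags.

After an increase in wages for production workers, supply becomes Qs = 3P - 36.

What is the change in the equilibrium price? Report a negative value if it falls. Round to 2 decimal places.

Before the shock: 44 - 2P = 3P - 31 ⇒ 75 = 5P ⇒ P = 15, Q = 14.
The new curves are Qd = 44 - 2P (demand) and Qs = 3P - 36 (supply).
Setting them equal: 44 - 2P = 3P - 36 → 80 = 5P, so P = 16 and Q = 12.
ΔP = 16 − 15 = +1.00.

+1.00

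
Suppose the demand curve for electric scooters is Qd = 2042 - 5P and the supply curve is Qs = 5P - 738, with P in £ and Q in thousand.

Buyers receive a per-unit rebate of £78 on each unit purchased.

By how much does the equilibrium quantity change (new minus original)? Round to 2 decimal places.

+195.00

Solve the original market: 2042 - 5P = 5P - 738, hence P = 278 and Q = 652.
Since buyers' out-of-pocket price is the market price minus the rebate, the effective demand curve becomes Qd = 2432 - 5P.
Equate the new curves: 2432 - 5P = 5P - 738, giving 3170 = 10P, P = 317, Q = 847.
ΔQ = 847 − 652 = +195.00.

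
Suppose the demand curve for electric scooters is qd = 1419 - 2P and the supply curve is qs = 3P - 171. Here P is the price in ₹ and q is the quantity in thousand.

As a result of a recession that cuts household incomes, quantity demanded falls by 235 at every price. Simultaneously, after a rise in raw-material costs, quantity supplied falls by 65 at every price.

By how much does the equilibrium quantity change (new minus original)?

Original equilibrium: 1419 - 2P = 3P - 171 gives 1590 = 5P, so P = 318 and q = 783.
The new curves are qd = 1184 - 2P (demand) and qs = 3P - 236 (supply).
Equate the new curves: 1184 - 2P = 3P - 236, giving 1420 = 5P, P = 284, q = 616.
Δq = 616 − 783 = -167.

-167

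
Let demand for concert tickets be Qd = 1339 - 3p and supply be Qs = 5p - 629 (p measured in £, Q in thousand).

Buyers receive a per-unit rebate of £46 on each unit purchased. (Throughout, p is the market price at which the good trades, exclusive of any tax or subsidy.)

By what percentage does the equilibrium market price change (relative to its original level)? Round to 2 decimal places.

Before the shock: 1339 - 3p = 5p - 629 ⇒ 1968 = 8p ⇒ p = 246, Q = 601.
Since buyers' out-of-pocket price is the market price minus the rebate, the effective demand curve becomes Qd = 1477 - 3p.
Setting them equal: 1477 - 3p = 5p - 629 → 2106 = 8p, so p = 263.25 and Q = 687.25.
%Δp = (263.25 − 246) / 246 × 100 = +7.01%.

+7.01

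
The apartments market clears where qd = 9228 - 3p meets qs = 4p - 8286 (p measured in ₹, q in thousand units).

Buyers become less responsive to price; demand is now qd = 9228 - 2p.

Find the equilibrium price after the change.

2919

Solve the original market: 9228 - 3p = 4p - 8286, hence p = 2502 and q = 1722.
The new curves are qd = 9228 - 2p (demand) and qs = 4p - 8286 (supply).
Setting them equal: 9228 - 2p = 4p - 8286 → 17514 = 6p, so p = 2919 and q = 3390.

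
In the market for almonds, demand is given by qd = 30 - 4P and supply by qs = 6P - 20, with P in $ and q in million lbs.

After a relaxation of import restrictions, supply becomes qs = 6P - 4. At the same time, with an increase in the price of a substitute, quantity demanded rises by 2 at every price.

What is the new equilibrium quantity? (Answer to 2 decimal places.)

Original equilibrium: 30 - 4P = 6P - 20 gives 50 = 10P, so P = 5 and q = 10.
With the change applied: demand qd = 32 - 4P, supply qs = 6P - 4.
New equilibrium: 32 - 4P = 6P - 4 ⇒ 36 = 10P ⇒ P = 3.6, q = 17.6.

17.60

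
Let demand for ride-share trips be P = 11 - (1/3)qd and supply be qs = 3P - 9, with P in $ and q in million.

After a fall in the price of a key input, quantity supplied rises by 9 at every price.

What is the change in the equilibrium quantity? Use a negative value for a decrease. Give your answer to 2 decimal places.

Before the shock: 33 - 3P = 3P - 9 ⇒ 42 = 6P ⇒ P = 7, q = 12.
With the change applied: demand qd = 33 - 3P, supply qs = 3P.
Equate the new curves: 33 - 3P = 3P, giving 33 = 6P, P = 5.5, q = 16.5.
Δq = 16.5 − 12 = +4.50.

+4.50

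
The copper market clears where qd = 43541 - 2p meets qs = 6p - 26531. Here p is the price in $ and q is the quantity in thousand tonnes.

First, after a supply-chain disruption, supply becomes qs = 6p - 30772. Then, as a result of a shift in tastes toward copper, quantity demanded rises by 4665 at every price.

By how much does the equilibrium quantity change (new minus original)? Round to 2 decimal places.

Solve the original market: 43541 - 2p = 6p - 26531, hence p = 8759 and q = 26023.
After the shift, demand is qd = 48206 - 2p and supply is qs = 6p - 30772.
Clearing the new market: 48206 - 2p = 6p - 30772, so p = 9872.25 and q = 28461.5.
Δq = 28461.5 − 26023 = +2438.50.

+2438.50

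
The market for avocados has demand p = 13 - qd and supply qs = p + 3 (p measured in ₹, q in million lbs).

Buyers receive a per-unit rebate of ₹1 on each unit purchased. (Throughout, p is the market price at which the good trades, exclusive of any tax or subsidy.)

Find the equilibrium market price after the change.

Initially, 13 - p = p + 3, so 10 = 2p and p = 5, q = 8.
Since buyers' out-of-pocket price is the market price minus the rebate, the effective demand curve becomes qd = 14 - p.
Setting them equal: 14 - p = p + 3 → 11 = 2p, so p = 5.5 and q = 8.5.

5.5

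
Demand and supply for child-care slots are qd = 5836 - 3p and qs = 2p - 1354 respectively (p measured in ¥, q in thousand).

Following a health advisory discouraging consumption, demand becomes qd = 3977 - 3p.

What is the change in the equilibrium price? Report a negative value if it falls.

Initially, 5836 - 3p = 2p - 1354, so 7190 = 5p and p = 1438, q = 1522.
After the shift, demand is qd = 3977 - 3p and supply is qs = 2p - 1354.
New equilibrium: 3977 - 3p = 2p - 1354 ⇒ 5331 = 5p ⇒ p = 1066.2, q = 778.4.
Δp = 1066.2 − 1438 = -371.8.

-371.8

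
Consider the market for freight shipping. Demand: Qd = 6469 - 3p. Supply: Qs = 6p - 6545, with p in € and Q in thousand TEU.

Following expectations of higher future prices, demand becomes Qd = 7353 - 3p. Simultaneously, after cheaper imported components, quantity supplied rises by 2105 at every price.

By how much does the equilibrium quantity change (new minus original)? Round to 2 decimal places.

+1291.00

Before the shock: 6469 - 3p = 6p - 6545 ⇒ 13014 = 9p ⇒ p = 1446, Q = 2131.
The shock moves the curves to Qd = 7353 - 3p and Qs = 6p - 4440.
New equilibrium: 7353 - 3p = 6p - 4440 ⇒ 11793 = 9p ⇒ p = 3931/3 ≈ 1310.3333, Q = 3422.
ΔQ = 3422 − 2131 = +1291.00.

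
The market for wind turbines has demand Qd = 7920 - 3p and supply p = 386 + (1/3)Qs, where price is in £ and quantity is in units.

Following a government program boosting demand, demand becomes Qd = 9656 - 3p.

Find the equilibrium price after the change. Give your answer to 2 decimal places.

1802.33

Before the shock: 7920 - 3p = 3p - 1158 ⇒ 9078 = 6p ⇒ p = 1513, Q = 3381.
After the shift, demand is Qd = 9656 - 3p and supply is Qs = 3p - 1158.
Clearing the new market: 9656 - 3p = 3p - 1158, so p = 5407/3 ≈ 1802.3333 and Q = 4249.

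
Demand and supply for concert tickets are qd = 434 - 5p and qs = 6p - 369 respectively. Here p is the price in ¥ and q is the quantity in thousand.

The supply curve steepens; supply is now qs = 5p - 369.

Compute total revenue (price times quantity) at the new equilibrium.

Initially, 434 - 5p = 6p - 369, so 803 = 11p and p = 73, q = 69.
The shock moves the curves to qd = 434 - 5p and qs = 5p - 369.
New equilibrium: 434 - 5p = 5p - 369 ⇒ 803 = 10p ⇒ p = 80.3, q = 32.5.
New expenditure = 80.3 × 32.5 = 2609.75.

2609.75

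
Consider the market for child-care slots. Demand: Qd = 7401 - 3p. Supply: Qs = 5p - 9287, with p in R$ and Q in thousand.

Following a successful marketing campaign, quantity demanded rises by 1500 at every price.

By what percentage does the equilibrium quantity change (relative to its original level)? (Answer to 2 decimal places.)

Solve the original market: 7401 - 3p = 5p - 9287, hence p = 2086 and Q = 1143.
After the shift, demand is Qd = 8901 - 3p and supply is Qs = 5p - 9287.
Setting them equal: 8901 - 3p = 5p - 9287 → 18188 = 8p, so p = 2273.5 and Q = 2080.5.
%ΔQ = (2080.5 − 1143) / 1143 × 100 = +82.02%.

+82.02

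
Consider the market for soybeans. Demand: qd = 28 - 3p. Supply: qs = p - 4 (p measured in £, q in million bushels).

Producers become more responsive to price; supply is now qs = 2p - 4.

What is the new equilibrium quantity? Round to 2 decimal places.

8.80

Original equilibrium: 28 - 3p = p - 4 gives 32 = 4p, so p = 8 and q = 4.
With the change applied: demand qd = 28 - 3p, supply qs = 2p - 4.
New equilibrium: 28 - 3p = 2p - 4 ⇒ 32 = 5p ⇒ p = 6.4, q = 8.8.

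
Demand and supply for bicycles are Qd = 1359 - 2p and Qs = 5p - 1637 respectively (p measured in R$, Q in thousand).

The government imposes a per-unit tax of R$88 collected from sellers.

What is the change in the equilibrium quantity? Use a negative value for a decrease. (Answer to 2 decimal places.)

Original equilibrium: 1359 - 2p = 5p - 1637 gives 2996 = 7p, so p = 428 and Q = 503.
Since sellers keep the price net of the tax, the effective supply curve becomes Qs = 5p - 2077.
Equate the new curves: 1359 - 2p = 5p - 2077, giving 3436 = 7p, p = 3436/7 ≈ 490.8571, Q = 2641/7 ≈ 377.2857.
ΔQ = 377.2857 − 503 = -125.71.

-125.71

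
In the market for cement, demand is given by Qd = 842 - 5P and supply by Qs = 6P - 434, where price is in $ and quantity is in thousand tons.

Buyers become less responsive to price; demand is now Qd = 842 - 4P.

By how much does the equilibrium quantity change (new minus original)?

Original equilibrium: 842 - 5P = 6P - 434 gives 1276 = 11P, so P = 116 and Q = 262.
After the shift, demand is Qd = 842 - 4P and supply is Qs = 6P - 434.
Clearing the new market: 842 - 4P = 6P - 434, so P = 127.6 and Q = 331.6.
ΔQ = 331.6 − 262 = +69.6.

+69.6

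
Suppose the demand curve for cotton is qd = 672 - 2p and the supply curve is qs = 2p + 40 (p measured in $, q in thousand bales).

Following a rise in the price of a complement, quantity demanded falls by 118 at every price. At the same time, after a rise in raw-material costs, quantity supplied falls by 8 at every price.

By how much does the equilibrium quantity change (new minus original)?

-63

Before the shock: 672 - 2p = 2p + 40 ⇒ 632 = 4p ⇒ p = 158, q = 356.
With the change applied: demand qd = 554 - 2p, supply qs = 2p + 32.
Clearing the new market: 554 - 2p = 2p + 32, so p = 130.5 and q = 293.
Δq = 293 − 356 = -63.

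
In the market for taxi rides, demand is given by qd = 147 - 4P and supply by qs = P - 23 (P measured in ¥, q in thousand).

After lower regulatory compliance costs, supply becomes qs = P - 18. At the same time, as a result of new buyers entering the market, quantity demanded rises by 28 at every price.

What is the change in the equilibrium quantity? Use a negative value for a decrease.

+9.6

Before the shock: 147 - 4P = P - 23 ⇒ 170 = 5P ⇒ P = 34, q = 11.
The shock moves the curves to qd = 175 - 4P and qs = P - 18.
Clearing the new market: 175 - 4P = P - 18, so P = 38.6 and q = 20.6.
Δq = 20.6 − 11 = +9.6.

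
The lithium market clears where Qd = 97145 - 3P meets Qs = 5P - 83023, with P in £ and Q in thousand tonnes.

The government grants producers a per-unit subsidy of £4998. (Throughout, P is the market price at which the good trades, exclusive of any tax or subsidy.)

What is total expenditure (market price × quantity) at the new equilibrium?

Initially, 97145 - 3P = 5P - 83023, so 180168 = 8P and P = 22521, Q = 29582.
Since sellers receive the price plus the subsidy, the effective supply curve becomes Qs = 5P - 58033.
Setting them equal: 97145 - 3P = 5P - 58033 → 155178 = 8P, so P = 19397.25 and Q = 38953.25.
New expenditure = 19397.25 × 38953.25 = 755585928.5625.

755585928.5625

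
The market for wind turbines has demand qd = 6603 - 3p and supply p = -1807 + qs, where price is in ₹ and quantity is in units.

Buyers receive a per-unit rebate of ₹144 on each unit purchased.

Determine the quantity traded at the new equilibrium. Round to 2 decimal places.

3114.00

Initially, 6603 - 3p = p + 1807, so 4796 = 4p and p = 1199, q = 3006.
Since buyers' out-of-pocket price is the market price minus the rebate, the effective demand curve becomes qd = 7035 - 3p.
New equilibrium: 7035 - 3p = p + 1807 ⇒ 5228 = 4p ⇒ p = 1307, q = 3114.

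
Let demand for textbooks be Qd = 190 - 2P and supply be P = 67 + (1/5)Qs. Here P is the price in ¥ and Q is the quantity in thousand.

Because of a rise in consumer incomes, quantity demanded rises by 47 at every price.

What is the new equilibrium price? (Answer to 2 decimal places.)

81.71

Before the shock: 190 - 2P = 5P - 335 ⇒ 525 = 7P ⇒ P = 75, Q = 40.
After the shift, demand is Qd = 237 - 2P and supply is Qs = 5P - 335.
Setting them equal: 237 - 2P = 5P - 335 → 572 = 7P, so P = 572/7 ≈ 81.7143 and Q = 515/7 ≈ 73.5714.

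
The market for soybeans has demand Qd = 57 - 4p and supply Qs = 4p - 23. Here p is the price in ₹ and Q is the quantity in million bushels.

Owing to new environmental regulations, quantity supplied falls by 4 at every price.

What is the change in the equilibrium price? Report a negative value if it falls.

Original equilibrium: 57 - 4p = 4p - 23 gives 80 = 8p, so p = 10 and Q = 17.
With the change applied: demand Qd = 57 - 4p, supply Qs = 4p - 27.
Equate the new curves: 57 - 4p = 4p - 27, giving 84 = 8p, p = 10.5, Q = 15.
Δp = 10.5 − 10 = +0.5.

+0.5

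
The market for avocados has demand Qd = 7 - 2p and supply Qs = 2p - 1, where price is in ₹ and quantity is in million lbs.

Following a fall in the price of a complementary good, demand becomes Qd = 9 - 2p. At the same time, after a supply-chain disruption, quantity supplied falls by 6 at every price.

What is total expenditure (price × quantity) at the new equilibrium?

4

Original equilibrium: 7 - 2p = 2p - 1 gives 8 = 4p, so p = 2 and Q = 3.
The shock moves the curves to Qd = 9 - 2p and Qs = 2p - 7.
Clearing the new market: 9 - 2p = 2p - 7, so p = 4 and Q = 1.
New expenditure = 4 × 1 = 4.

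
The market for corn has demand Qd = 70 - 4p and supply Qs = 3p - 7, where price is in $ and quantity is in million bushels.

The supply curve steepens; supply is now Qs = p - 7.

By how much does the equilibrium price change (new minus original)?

+4.4

Before the shock: 70 - 4p = 3p - 7 ⇒ 77 = 7p ⇒ p = 11, Q = 26.
The new curves are Qd = 70 - 4p (demand) and Qs = p - 7 (supply).
Setting them equal: 70 - 4p = p - 7 → 77 = 5p, so p = 15.4 and Q = 8.4.
Δp = 15.4 − 11 = +4.4.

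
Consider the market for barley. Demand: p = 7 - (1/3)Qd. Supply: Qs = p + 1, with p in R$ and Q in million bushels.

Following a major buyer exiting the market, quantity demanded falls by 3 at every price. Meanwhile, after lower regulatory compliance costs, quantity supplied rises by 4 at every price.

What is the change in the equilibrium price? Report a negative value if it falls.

-1.75

Initially, 21 - 3p = p + 1, so 20 = 4p and p = 5, Q = 6.
After the shift, demand is Qd = 18 - 3p and supply is Qs = p + 5.
Setting them equal: 18 - 3p = p + 5 → 13 = 4p, so p = 3.25 and Q = 8.25.
Δp = 3.25 − 5 = -1.75.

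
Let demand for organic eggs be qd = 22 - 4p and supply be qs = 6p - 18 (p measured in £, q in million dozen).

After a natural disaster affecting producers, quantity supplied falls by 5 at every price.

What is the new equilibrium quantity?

Original equilibrium: 22 - 4p = 6p - 18 gives 40 = 10p, so p = 4 and q = 6.
The shock moves the curves to qd = 22 - 4p and qs = 6p - 23.
Setting them equal: 22 - 4p = 6p - 23 → 45 = 10p, so p = 4.5 and q = 4.

4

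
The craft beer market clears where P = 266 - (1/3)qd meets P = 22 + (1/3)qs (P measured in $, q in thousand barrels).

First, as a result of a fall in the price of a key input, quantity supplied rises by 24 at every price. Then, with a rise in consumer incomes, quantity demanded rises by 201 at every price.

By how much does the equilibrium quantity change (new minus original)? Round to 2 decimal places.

+112.50

Initially, 798 - 3P = 3P - 66, so 864 = 6P and P = 144, q = 366.
The shock moves the curves to qd = 999 - 3P and qs = 3P - 42.
New equilibrium: 999 - 3P = 3P - 42 ⇒ 1041 = 6P ⇒ P = 173.5, q = 478.5.
Δq = 478.5 − 366 = +112.50.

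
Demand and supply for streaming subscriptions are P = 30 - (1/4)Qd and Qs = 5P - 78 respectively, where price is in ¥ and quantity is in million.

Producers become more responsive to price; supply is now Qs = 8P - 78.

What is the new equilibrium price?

16.5

Before the shock: 120 - 4P = 5P - 78 ⇒ 198 = 9P ⇒ P = 22, Q = 32.
The shock moves the curves to Qd = 120 - 4P and Qs = 8P - 78.
Setting them equal: 120 - 4P = 8P - 78 → 198 = 12P, so P = 16.5 and Q = 54.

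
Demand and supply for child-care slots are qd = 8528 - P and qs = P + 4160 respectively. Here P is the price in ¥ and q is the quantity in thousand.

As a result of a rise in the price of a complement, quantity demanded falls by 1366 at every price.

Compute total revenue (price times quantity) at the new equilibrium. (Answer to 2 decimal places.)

8497161.00

Before the shock: 8528 - P = P + 4160 ⇒ 4368 = 2P ⇒ P = 2184, q = 6344.
With the change applied: demand qd = 7162 - P, supply qs = P + 4160.
New equilibrium: 7162 - P = P + 4160 ⇒ 3002 = 2P ⇒ P = 1501, q = 5661.
New expenditure = 1501 × 5661 = 8497161.00.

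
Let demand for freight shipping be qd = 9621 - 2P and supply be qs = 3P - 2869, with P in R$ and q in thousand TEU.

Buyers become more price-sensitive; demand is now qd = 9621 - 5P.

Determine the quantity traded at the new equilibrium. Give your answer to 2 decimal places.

1814.75

Solve the original market: 9621 - 2P = 3P - 2869, hence P = 2498 and q = 4625.
After the shift, demand is qd = 9621 - 5P and supply is qs = 3P - 2869.
Clearing the new market: 9621 - 5P = 3P - 2869, so P = 1561.25 and q = 1814.75.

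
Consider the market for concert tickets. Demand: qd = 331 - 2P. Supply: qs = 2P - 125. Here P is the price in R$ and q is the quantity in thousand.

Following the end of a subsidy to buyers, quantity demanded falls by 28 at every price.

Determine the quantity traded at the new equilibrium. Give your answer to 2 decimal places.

89.00

Solve the original market: 331 - 2P = 2P - 125, hence P = 114 and q = 103.
The shock moves the curves to qd = 303 - 2P and qs = 2P - 125.
Equate the new curves: 303 - 2P = 2P - 125, giving 428 = 4P, P = 107, q = 89.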